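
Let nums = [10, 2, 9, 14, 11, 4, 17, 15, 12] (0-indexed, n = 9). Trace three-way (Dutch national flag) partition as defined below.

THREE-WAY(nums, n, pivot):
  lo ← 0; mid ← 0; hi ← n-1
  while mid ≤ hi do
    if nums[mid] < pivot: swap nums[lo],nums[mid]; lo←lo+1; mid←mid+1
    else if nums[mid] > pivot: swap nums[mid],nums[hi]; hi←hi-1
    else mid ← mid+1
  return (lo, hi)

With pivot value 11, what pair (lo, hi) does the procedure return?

(4, 4)

pivot = 11; lo=0, mid=0, hi=8
nums[mid]=10<11: swap nums[0],nums[0]; lo=1,mid=1 → [10, 2, 9, 14, 11, 4, 17, 15, 12]
nums[mid]=2<11: swap nums[1],nums[1]; lo=2,mid=2 → [10, 2, 9, 14, 11, 4, 17, 15, 12]
nums[mid]=9<11: swap nums[2],nums[2]; lo=3,mid=3 → [10, 2, 9, 14, 11, 4, 17, 15, 12]
nums[mid]=14>11: swap nums[3],nums[8]; hi=7 → [10, 2, 9, 12, 11, 4, 17, 15, 14]
nums[mid]=12>11: swap nums[3],nums[7]; hi=6 → [10, 2, 9, 15, 11, 4, 17, 12, 14]
nums[mid]=15>11: swap nums[3],nums[6]; hi=5 → [10, 2, 9, 17, 11, 4, 15, 12, 14]
nums[mid]=17>11: swap nums[3],nums[5]; hi=4 → [10, 2, 9, 4, 11, 17, 15, 12, 14]
nums[mid]=4<11: swap nums[3],nums[3]; lo=4,mid=4 → [10, 2, 9, 4, 11, 17, 15, 12, 14]
nums[mid]=11=11: mid=5
end: lo=4, hi=4; nums = [10, 2, 9, 4, 11, 17, 15, 12, 14]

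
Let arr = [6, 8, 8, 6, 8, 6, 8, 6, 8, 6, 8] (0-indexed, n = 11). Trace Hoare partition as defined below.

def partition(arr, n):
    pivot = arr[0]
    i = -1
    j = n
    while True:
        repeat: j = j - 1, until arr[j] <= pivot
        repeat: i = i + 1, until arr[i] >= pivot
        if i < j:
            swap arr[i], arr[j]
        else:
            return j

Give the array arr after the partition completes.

[6, 6, 6, 6, 8, 8, 8, 8, 8, 6, 8]

pivot=6
j stops at 9 (6), i stops at 0 (6); swap ⇒ [6, 8, 8, 6, 8, 6, 8, 6, 8, 6, 8]
j stops at 7 (6), i stops at 1 (8); swap ⇒ [6, 6, 8, 6, 8, 6, 8, 8, 8, 6, 8]
j stops at 5 (6), i stops at 2 (8); swap ⇒ [6, 6, 6, 6, 8, 8, 8, 8, 8, 6, 8]
j stops at 3, i stops at 3; i≥j ⇒ return 3. arr=[6, 6, 6, 6, 8, 8, 8, 8, 8, 6, 8]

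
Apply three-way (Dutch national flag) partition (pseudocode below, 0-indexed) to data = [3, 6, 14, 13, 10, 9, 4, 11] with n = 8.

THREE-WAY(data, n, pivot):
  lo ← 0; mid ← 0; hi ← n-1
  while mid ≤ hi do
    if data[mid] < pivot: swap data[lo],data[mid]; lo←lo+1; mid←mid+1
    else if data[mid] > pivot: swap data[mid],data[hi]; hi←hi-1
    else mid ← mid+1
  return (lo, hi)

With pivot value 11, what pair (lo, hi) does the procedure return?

(5, 5)

pivot = 11; lo=0, mid=0, hi=7
data[mid]=3<11: swap data[0],data[0]; lo=1,mid=1 → [3, 6, 14, 13, 10, 9, 4, 11]
data[mid]=6<11: swap data[1],data[1]; lo=2,mid=2 → [3, 6, 14, 13, 10, 9, 4, 11]
data[mid]=14>11: swap data[2],data[7]; hi=6 → [3, 6, 11, 13, 10, 9, 4, 14]
data[mid]=11=11: mid=3
data[mid]=13>11: swap data[3],data[6]; hi=5 → [3, 6, 11, 4, 10, 9, 13, 14]
data[mid]=4<11: swap data[2],data[3]; lo=3,mid=4 → [3, 6, 4, 11, 10, 9, 13, 14]
data[mid]=10<11: swap data[3],data[4]; lo=4,mid=5 → [3, 6, 4, 10, 11, 9, 13, 14]
data[mid]=9<11: swap data[4],data[5]; lo=5,mid=6 → [3, 6, 4, 10, 9, 11, 13, 14]
end: lo=5, hi=5; data = [3, 6, 4, 10, 9, 11, 13, 14]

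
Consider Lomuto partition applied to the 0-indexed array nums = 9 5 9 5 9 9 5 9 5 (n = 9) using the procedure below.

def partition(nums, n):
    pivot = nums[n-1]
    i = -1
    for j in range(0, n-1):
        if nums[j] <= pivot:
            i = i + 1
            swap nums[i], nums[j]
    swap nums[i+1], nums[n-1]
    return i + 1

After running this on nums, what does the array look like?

pivot=5, i=-1
j=0: 9>5, skip
j=1: 5≤5, i=0, swap(0,1) ⇒ 5 9 9 5 9 9 5 9 5
j=2: 9>5, skip
j=3: 5≤5, i=1, swap(1,3) ⇒ 5 5 9 9 9 9 5 9 5
j=4: 9>5, skip
j=5: 9>5, skip
j=6: 5≤5, i=2, swap(2,6) ⇒ 5 5 5 9 9 9 9 9 5
j=7: 9>5, skip
swap(3,8) ⇒ 5 5 5 5 9 9 9 9 9; return 3

5 5 5 5 9 9 9 9 9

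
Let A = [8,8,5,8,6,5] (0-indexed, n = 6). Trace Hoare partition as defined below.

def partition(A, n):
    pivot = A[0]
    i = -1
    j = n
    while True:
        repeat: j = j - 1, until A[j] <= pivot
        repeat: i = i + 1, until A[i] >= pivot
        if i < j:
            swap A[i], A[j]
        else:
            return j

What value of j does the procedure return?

pivot = A[0] = 8; i = -1, j = 6
j→5 (A[5]=5≤8), i→0 (A[0]=8≥8); i<j, swap → [5,8,5,8,6,8]
j→4 (A[4]=6≤8), i→1 (A[1]=8≥8); i<j, swap → [5,6,5,8,8,8]
j→3, i→3; i≥j, return j=3. A = [5,6,5,8,8,8]

3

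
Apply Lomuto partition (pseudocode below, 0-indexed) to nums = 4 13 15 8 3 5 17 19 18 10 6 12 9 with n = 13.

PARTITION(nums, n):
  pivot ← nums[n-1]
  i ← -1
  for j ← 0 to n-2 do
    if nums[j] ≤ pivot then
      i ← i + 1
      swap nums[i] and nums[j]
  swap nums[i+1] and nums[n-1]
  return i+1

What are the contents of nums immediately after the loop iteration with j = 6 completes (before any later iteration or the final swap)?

pivot=9, i=-1
j=0: 4≤9, i=0, swap(0,0) ⇒ 4 13 15 8 3 5 17 19 18 10 6 12 9
j=1: 13>9, skip
j=2: 15>9, skip
j=3: 8≤9, i=1, swap(1,3) ⇒ 4 8 15 13 3 5 17 19 18 10 6 12 9
j=4: 3≤9, i=2, swap(2,4) ⇒ 4 8 3 13 15 5 17 19 18 10 6 12 9
j=5: 5≤9, i=3, swap(3,5) ⇒ 4 8 3 5 15 13 17 19 18 10 6 12 9
j=6: 17>9, skip
(after j=6) nums = 4 8 3 5 15 13 17 19 18 10 6 12 9

4 8 3 5 15 13 17 19 18 10 6 12 9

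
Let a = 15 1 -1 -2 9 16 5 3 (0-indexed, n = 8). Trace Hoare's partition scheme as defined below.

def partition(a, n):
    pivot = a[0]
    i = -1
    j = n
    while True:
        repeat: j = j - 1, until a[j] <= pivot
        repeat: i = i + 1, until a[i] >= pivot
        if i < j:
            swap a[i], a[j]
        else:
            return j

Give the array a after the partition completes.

3 1 -1 -2 9 5 16 15

pivot = a[0] = 15; i = -1, j = 8
j→7 (a[7]=3≤15), i→0 (a[0]=15≥15); i<j, swap → 3 1 -1 -2 9 16 5 15
j→6 (a[6]=5≤15), i→5 (a[5]=16≥15); i<j, swap → 3 1 -1 -2 9 5 16 15
j→5, i→6; i≥j, return j=5. a = 3 1 -1 -2 9 5 16 15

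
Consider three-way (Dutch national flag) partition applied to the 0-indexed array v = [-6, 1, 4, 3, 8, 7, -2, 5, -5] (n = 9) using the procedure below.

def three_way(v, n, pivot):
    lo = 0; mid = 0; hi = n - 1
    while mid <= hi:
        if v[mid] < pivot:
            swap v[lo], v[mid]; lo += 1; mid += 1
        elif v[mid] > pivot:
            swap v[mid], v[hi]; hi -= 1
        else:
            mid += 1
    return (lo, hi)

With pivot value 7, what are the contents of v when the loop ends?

[-6, 1, 4, 3, -5, -2, 5, 7, 8]

lo=0 mid=0 hi=8
-6<7: swap(0,0), lo=1 mid=1 ⇒ [-6, 1, 4, 3, 8, 7, -2, 5, -5]
1<7: swap(1,1), lo=2 mid=2 ⇒ [-6, 1, 4, 3, 8, 7, -2, 5, -5]
4<7: swap(2,2), lo=3 mid=3 ⇒ [-6, 1, 4, 3, 8, 7, -2, 5, -5]
3<7: swap(3,3), lo=4 mid=4 ⇒ [-6, 1, 4, 3, 8, 7, -2, 5, -5]
8>7: swap(4,8), hi=7 ⇒ [-6, 1, 4, 3, -5, 7, -2, 5, 8]
-5<7: swap(4,4), lo=5 mid=5 ⇒ [-6, 1, 4, 3, -5, 7, -2, 5, 8]
7=7: mid=6
-2<7: swap(5,6), lo=6 mid=7 ⇒ [-6, 1, 4, 3, -5, -2, 7, 5, 8]
5<7: swap(6,7), lo=7 mid=8 ⇒ [-6, 1, 4, 3, -5, -2, 5, 7, 8]
done. lo=7 hi=7; v=[-6, 1, 4, 3, -5, -2, 5, 7, 8]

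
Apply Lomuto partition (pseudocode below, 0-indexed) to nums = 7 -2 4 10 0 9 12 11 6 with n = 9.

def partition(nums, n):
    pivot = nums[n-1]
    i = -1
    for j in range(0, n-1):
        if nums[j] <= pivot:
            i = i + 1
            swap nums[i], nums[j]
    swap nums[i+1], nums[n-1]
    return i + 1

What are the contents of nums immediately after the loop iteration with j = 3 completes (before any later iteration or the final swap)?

pivot = nums[8] = 6; i = -1
j=0: nums[0]=7 > 6 → no swap
j=1: nums[1]=-2 ≤ 6 → i=0, swap nums[0],nums[1] → -2 7 4 10 0 9 12 11 6
j=2: nums[2]=4 ≤ 6 → i=1, swap nums[1],nums[2] → -2 4 7 10 0 9 12 11 6
j=3: nums[3]=10 > 6 → no swap
(after j=3) nums = -2 4 7 10 0 9 12 11 6

-2 4 7 10 0 9 12 11 6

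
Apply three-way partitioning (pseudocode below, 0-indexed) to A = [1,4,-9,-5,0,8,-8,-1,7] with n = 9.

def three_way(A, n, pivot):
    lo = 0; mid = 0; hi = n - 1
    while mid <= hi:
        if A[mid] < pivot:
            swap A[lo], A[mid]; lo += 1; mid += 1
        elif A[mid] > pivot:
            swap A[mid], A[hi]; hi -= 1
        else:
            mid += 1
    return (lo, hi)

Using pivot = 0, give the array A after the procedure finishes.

lo=0 mid=0 hi=8
1>0: swap(0,8), hi=7 ⇒ [7,4,-9,-5,0,8,-8,-1,1]
7>0: swap(0,7), hi=6 ⇒ [-1,4,-9,-5,0,8,-8,7,1]
-1<0: swap(0,0), lo=1 mid=1 ⇒ [-1,4,-9,-5,0,8,-8,7,1]
4>0: swap(1,6), hi=5 ⇒ [-1,-8,-9,-5,0,8,4,7,1]
-8<0: swap(1,1), lo=2 mid=2 ⇒ [-1,-8,-9,-5,0,8,4,7,1]
-9<0: swap(2,2), lo=3 mid=3 ⇒ [-1,-8,-9,-5,0,8,4,7,1]
-5<0: swap(3,3), lo=4 mid=4 ⇒ [-1,-8,-9,-5,0,8,4,7,1]
0=0: mid=5
8>0: swap(5,5), hi=4 ⇒ [-1,-8,-9,-5,0,8,4,7,1]
done. lo=4 hi=4; A=[-1,-8,-9,-5,0,8,4,7,1]

[-1,-8,-9,-5,0,8,4,7,1]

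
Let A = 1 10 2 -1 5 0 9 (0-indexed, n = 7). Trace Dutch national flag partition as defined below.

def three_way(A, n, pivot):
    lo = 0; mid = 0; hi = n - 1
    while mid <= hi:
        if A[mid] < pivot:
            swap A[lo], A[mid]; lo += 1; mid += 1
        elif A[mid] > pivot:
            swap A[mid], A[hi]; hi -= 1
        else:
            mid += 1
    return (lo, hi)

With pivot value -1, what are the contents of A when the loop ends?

-1 2 10 5 0 9 1

lo=0 mid=0 hi=6
1>-1: swap(0,6), hi=5 ⇒ 9 10 2 -1 5 0 1
9>-1: swap(0,5), hi=4 ⇒ 0 10 2 -1 5 9 1
0>-1: swap(0,4), hi=3 ⇒ 5 10 2 -1 0 9 1
5>-1: swap(0,3), hi=2 ⇒ -1 10 2 5 0 9 1
-1=-1: mid=1
10>-1: swap(1,2), hi=1 ⇒ -1 2 10 5 0 9 1
2>-1: swap(1,1), hi=0 ⇒ -1 2 10 5 0 9 1
done. lo=0 hi=0; A=-1 2 10 5 0 9 1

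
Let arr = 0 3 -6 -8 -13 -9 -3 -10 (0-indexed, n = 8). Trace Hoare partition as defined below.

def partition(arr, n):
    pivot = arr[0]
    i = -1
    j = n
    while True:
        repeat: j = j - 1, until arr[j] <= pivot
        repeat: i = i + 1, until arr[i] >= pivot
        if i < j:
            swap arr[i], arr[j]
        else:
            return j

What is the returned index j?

5

pivot = arr[0] = 0; i = -1, j = 8
j→7 (arr[7]=-10≤0), i→0 (arr[0]=0≥0); i<j, swap → -10 3 -6 -8 -13 -9 -3 0
j→6 (arr[6]=-3≤0), i→1 (arr[1]=3≥0); i<j, swap → -10 -3 -6 -8 -13 -9 3 0
j→5, i→6; i≥j, return j=5. arr = -10 -3 -6 -8 -13 -9 3 0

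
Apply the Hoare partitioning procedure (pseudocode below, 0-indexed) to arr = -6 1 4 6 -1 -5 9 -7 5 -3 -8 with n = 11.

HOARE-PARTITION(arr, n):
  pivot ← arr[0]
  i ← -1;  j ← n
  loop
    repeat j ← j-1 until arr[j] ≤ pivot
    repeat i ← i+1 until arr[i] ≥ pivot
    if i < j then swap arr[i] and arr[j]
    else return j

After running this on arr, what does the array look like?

pivot = arr[0] = -6; i = -1, j = 11
j→10 (arr[10]=-8≤-6), i→0 (arr[0]=-6≥-6); i<j, swap → -8 1 4 6 -1 -5 9 -7 5 -3 -6
j→7 (arr[7]=-7≤-6), i→1 (arr[1]=1≥-6); i<j, swap → -8 -7 4 6 -1 -5 9 1 5 -3 -6
j→1, i→2; i≥j, return j=1. arr = -8 -7 4 6 -1 -5 9 1 5 -3 -6

-8 -7 4 6 -1 -5 9 1 5 -3 -6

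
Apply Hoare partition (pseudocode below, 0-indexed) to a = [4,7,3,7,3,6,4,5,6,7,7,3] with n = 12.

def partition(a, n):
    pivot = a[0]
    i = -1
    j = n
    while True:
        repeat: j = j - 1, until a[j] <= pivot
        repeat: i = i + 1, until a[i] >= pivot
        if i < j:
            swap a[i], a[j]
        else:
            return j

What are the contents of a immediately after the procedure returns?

pivot=4
j stops at 11 (3), i stops at 0 (4); swap ⇒ [3,7,3,7,3,6,4,5,6,7,7,4]
j stops at 6 (4), i stops at 1 (7); swap ⇒ [3,4,3,7,3,6,7,5,6,7,7,4]
j stops at 4 (3), i stops at 3 (7); swap ⇒ [3,4,3,3,7,6,7,5,6,7,7,4]
j stops at 3, i stops at 4; i≥j ⇒ return 3. a=[3,4,3,3,7,6,7,5,6,7,7,4]

[3,4,3,3,7,6,7,5,6,7,7,4]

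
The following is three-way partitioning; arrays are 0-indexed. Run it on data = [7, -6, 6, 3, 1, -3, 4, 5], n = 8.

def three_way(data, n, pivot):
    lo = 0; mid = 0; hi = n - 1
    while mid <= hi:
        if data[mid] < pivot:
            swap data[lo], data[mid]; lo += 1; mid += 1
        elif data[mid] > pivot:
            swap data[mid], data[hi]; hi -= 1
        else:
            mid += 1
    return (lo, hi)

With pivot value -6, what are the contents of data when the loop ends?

[-6, 6, 3, 1, -3, 4, 5, 7]

pivot = -6; lo=0, mid=0, hi=7
data[mid]=7>-6: swap data[0],data[7]; hi=6 → [5, -6, 6, 3, 1, -3, 4, 7]
data[mid]=5>-6: swap data[0],data[6]; hi=5 → [4, -6, 6, 3, 1, -3, 5, 7]
data[mid]=4>-6: swap data[0],data[5]; hi=4 → [-3, -6, 6, 3, 1, 4, 5, 7]
data[mid]=-3>-6: swap data[0],data[4]; hi=3 → [1, -6, 6, 3, -3, 4, 5, 7]
data[mid]=1>-6: swap data[0],data[3]; hi=2 → [3, -6, 6, 1, -3, 4, 5, 7]
data[mid]=3>-6: swap data[0],data[2]; hi=1 → [6, -6, 3, 1, -3, 4, 5, 7]
data[mid]=6>-6: swap data[0],data[1]; hi=0 → [-6, 6, 3, 1, -3, 4, 5, 7]
data[mid]=-6=-6: mid=1
end: lo=0, hi=0; data = [-6, 6, 3, 1, -3, 4, 5, 7]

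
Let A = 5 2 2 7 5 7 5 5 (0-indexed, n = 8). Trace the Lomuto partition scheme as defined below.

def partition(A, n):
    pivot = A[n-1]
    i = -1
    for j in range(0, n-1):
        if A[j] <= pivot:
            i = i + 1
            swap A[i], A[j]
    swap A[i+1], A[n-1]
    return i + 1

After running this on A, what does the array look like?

5 2 2 5 5 5 7 7

pivot = A[7] = 5; i = -1
j=0: A[0]=5 ≤ 5 → i=0, swap A[0],A[0] (no change) → 5 2 2 7 5 7 5 5
j=1: A[1]=2 ≤ 5 → i=1, swap A[1],A[1] (no change) → 5 2 2 7 5 7 5 5
j=2: A[2]=2 ≤ 5 → i=2, swap A[2],A[2] (no change) → 5 2 2 7 5 7 5 5
j=3: A[3]=7 > 5 → no swap
j=4: A[4]=5 ≤ 5 → i=3, swap A[3],A[4] → 5 2 2 5 7 7 5 5
j=5: A[5]=7 > 5 → no swap
j=6: A[6]=5 ≤ 5 → i=4, swap A[4],A[6] → 5 2 2 5 5 7 7 5
final swap A[5],A[7] → 5 2 2 5 5 5 7 7; return 5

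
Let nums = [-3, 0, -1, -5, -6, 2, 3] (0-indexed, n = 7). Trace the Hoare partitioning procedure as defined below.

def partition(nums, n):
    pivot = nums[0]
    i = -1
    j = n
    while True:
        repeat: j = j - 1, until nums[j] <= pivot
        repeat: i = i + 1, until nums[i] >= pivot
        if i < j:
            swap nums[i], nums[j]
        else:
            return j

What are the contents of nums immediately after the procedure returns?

pivot = nums[0] = -3; i = -1, j = 7
j→4 (nums[4]=-6≤-3), i→0 (nums[0]=-3≥-3); i<j, swap → [-6, 0, -1, -5, -3, 2, 3]
j→3 (nums[3]=-5≤-3), i→1 (nums[1]=0≥-3); i<j, swap → [-6, -5, -1, 0, -3, 2, 3]
j→1, i→2; i≥j, return j=1. nums = [-6, -5, -1, 0, -3, 2, 3]

[-6, -5, -1, 0, -3, 2, 3]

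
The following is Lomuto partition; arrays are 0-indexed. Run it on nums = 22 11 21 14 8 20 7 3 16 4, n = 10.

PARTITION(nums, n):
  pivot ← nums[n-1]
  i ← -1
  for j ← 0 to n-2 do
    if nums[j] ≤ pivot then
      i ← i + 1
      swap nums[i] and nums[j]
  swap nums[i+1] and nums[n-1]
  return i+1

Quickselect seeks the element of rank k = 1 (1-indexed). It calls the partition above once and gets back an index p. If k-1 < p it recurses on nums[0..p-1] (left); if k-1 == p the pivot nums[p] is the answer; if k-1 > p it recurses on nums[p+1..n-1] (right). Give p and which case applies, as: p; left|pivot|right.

pivot=4, i=-1
j=0: 22>4, skip
j=1: 11>4, skip
j=2: 21>4, skip
j=3: 14>4, skip
j=4: 8>4, skip
j=5: 20>4, skip
j=6: 7>4, skip
j=7: 3≤4, i=0, swap(0,7) ⇒ 3 11 21 14 8 20 7 22 16 4
j=8: 16>4, skip
swap(1,9) ⇒ 3 4 21 14 8 20 7 22 16 11; return 1
p = 1; k-1 = 0 < 1 ⇒ left

1; left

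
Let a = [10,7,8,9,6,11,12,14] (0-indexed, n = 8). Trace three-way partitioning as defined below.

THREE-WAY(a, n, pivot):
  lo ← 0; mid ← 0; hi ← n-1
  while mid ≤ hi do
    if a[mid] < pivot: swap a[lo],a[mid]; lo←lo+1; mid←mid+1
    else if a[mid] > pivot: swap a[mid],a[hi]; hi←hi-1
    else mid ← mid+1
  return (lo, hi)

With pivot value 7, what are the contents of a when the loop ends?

[6,7,9,8,11,12,14,10]

pivot = 7; lo=0, mid=0, hi=7
a[mid]=10>7: swap a[0],a[7]; hi=6 → [14,7,8,9,6,11,12,10]
a[mid]=14>7: swap a[0],a[6]; hi=5 → [12,7,8,9,6,11,14,10]
a[mid]=12>7: swap a[0],a[5]; hi=4 → [11,7,8,9,6,12,14,10]
a[mid]=11>7: swap a[0],a[4]; hi=3 → [6,7,8,9,11,12,14,10]
a[mid]=6<7: swap a[0],a[0]; lo=1,mid=1 → [6,7,8,9,11,12,14,10]
a[mid]=7=7: mid=2
a[mid]=8>7: swap a[2],a[3]; hi=2 → [6,7,9,8,11,12,14,10]
a[mid]=9>7: swap a[2],a[2]; hi=1 → [6,7,9,8,11,12,14,10]
end: lo=1, hi=1; a = [6,7,9,8,11,12,14,10]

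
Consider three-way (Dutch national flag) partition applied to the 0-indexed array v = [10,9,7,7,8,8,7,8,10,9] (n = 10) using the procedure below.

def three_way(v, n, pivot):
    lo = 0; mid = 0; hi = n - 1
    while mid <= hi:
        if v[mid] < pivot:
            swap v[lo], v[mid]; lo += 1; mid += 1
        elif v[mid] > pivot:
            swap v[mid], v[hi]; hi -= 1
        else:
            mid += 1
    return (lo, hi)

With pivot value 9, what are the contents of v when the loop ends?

lo=0 mid=0 hi=9
10>9: swap(0,9), hi=8 ⇒ [9,9,7,7,8,8,7,8,10,10]
9=9: mid=1
9=9: mid=2
7<9: swap(0,2), lo=1 mid=3 ⇒ [7,9,9,7,8,8,7,8,10,10]
7<9: swap(1,3), lo=2 mid=4 ⇒ [7,7,9,9,8,8,7,8,10,10]
8<9: swap(2,4), lo=3 mid=5 ⇒ [7,7,8,9,9,8,7,8,10,10]
8<9: swap(3,5), lo=4 mid=6 ⇒ [7,7,8,8,9,9,7,8,10,10]
7<9: swap(4,6), lo=5 mid=7 ⇒ [7,7,8,8,7,9,9,8,10,10]
8<9: swap(5,7), lo=6 mid=8 ⇒ [7,7,8,8,7,8,9,9,10,10]
10>9: swap(8,8), hi=7 ⇒ [7,7,8,8,7,8,9,9,10,10]
done. lo=6 hi=7; v=[7,7,8,8,7,8,9,9,10,10]

[7,7,8,8,7,8,9,9,10,10]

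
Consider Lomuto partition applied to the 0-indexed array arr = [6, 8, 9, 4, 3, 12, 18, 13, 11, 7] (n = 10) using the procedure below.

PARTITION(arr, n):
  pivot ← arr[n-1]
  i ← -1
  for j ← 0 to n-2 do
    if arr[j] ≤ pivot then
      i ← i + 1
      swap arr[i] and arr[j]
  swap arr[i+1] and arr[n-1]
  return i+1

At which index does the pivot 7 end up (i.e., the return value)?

pivot=7, i=-1
j=0: 6≤7, i=0, swap(0,0) ⇒ [6, 8, 9, 4, 3, 12, 18, 13, 11, 7]
j=1: 8>7, skip
j=2: 9>7, skip
j=3: 4≤7, i=1, swap(1,3) ⇒ [6, 4, 9, 8, 3, 12, 18, 13, 11, 7]
j=4: 3≤7, i=2, swap(2,4) ⇒ [6, 4, 3, 8, 9, 12, 18, 13, 11, 7]
j=5: 12>7, skip
j=6: 18>7, skip
j=7: 13>7, skip
j=8: 11>7, skip
swap(3,9) ⇒ [6, 4, 3, 7, 9, 12, 18, 13, 11, 8]; return 3

3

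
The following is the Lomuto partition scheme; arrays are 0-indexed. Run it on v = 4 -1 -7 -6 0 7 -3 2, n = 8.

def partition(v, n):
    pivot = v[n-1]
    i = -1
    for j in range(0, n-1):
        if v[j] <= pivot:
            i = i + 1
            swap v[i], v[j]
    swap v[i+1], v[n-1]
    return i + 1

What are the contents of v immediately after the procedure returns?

-1 -7 -6 0 -3 2 4 7

pivot = v[7] = 2; i = -1
j=0: v[0]=4 > 2 → no swap
j=1: v[1]=-1 ≤ 2 → i=0, swap v[0],v[1] → -1 4 -7 -6 0 7 -3 2
j=2: v[2]=-7 ≤ 2 → i=1, swap v[1],v[2] → -1 -7 4 -6 0 7 -3 2
j=3: v[3]=-6 ≤ 2 → i=2, swap v[2],v[3] → -1 -7 -6 4 0 7 -3 2
j=4: v[4]=0 ≤ 2 → i=3, swap v[3],v[4] → -1 -7 -6 0 4 7 -3 2
j=5: v[5]=7 > 2 → no swap
j=6: v[6]=-3 ≤ 2 → i=4, swap v[4],v[6] → -1 -7 -6 0 -3 7 4 2
final swap v[5],v[7] → -1 -7 -6 0 -3 2 4 7; return 5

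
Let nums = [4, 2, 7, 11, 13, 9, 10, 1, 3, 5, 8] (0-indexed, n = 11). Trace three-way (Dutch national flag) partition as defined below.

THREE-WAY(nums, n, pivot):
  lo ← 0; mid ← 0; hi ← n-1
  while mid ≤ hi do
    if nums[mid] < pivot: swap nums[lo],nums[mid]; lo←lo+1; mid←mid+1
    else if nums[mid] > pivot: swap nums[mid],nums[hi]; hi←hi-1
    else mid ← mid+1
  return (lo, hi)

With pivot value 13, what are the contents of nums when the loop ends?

pivot = 13; lo=0, mid=0, hi=10
nums[mid]=4<13: swap nums[0],nums[0]; lo=1,mid=1 → [4, 2, 7, 11, 13, 9, 10, 1, 3, 5, 8]
nums[mid]=2<13: swap nums[1],nums[1]; lo=2,mid=2 → [4, 2, 7, 11, 13, 9, 10, 1, 3, 5, 8]
nums[mid]=7<13: swap nums[2],nums[2]; lo=3,mid=3 → [4, 2, 7, 11, 13, 9, 10, 1, 3, 5, 8]
nums[mid]=11<13: swap nums[3],nums[3]; lo=4,mid=4 → [4, 2, 7, 11, 13, 9, 10, 1, 3, 5, 8]
nums[mid]=13=13: mid=5
nums[mid]=9<13: swap nums[4],nums[5]; lo=5,mid=6 → [4, 2, 7, 11, 9, 13, 10, 1, 3, 5, 8]
nums[mid]=10<13: swap nums[5],nums[6]; lo=6,mid=7 → [4, 2, 7, 11, 9, 10, 13, 1, 3, 5, 8]
nums[mid]=1<13: swap nums[6],nums[7]; lo=7,mid=8 → [4, 2, 7, 11, 9, 10, 1, 13, 3, 5, 8]
nums[mid]=3<13: swap nums[7],nums[8]; lo=8,mid=9 → [4, 2, 7, 11, 9, 10, 1, 3, 13, 5, 8]
nums[mid]=5<13: swap nums[8],nums[9]; lo=9,mid=10 → [4, 2, 7, 11, 9, 10, 1, 3, 5, 13, 8]
nums[mid]=8<13: swap nums[9],nums[10]; lo=10,mid=11 → [4, 2, 7, 11, 9, 10, 1, 3, 5, 8, 13]
end: lo=10, hi=10; nums = [4, 2, 7, 11, 9, 10, 1, 3, 5, 8, 13]

[4, 2, 7, 11, 9, 10, 1, 3, 5, 8, 13]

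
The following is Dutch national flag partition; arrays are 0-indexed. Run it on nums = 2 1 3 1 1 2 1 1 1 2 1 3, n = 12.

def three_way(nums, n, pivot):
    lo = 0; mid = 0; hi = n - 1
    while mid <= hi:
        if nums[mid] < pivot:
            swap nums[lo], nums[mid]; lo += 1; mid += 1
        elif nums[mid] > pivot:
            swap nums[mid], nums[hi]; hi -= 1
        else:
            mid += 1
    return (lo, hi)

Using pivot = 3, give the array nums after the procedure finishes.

pivot = 3; lo=0, mid=0, hi=11
nums[mid]=2<3: swap nums[0],nums[0]; lo=1,mid=1 → 2 1 3 1 1 2 1 1 1 2 1 3
nums[mid]=1<3: swap nums[1],nums[1]; lo=2,mid=2 → 2 1 3 1 1 2 1 1 1 2 1 3
nums[mid]=3=3: mid=3
nums[mid]=1<3: swap nums[2],nums[3]; lo=3,mid=4 → 2 1 1 3 1 2 1 1 1 2 1 3
nums[mid]=1<3: swap nums[3],nums[4]; lo=4,mid=5 → 2 1 1 1 3 2 1 1 1 2 1 3
nums[mid]=2<3: swap nums[4],nums[5]; lo=5,mid=6 → 2 1 1 1 2 3 1 1 1 2 1 3
nums[mid]=1<3: swap nums[5],nums[6]; lo=6,mid=7 → 2 1 1 1 2 1 3 1 1 2 1 3
nums[mid]=1<3: swap nums[6],nums[7]; lo=7,mid=8 → 2 1 1 1 2 1 1 3 1 2 1 3
nums[mid]=1<3: swap nums[7],nums[8]; lo=8,mid=9 → 2 1 1 1 2 1 1 1 3 2 1 3
nums[mid]=2<3: swap nums[8],nums[9]; lo=9,mid=10 → 2 1 1 1 2 1 1 1 2 3 1 3
nums[mid]=1<3: swap nums[9],nums[10]; lo=10,mid=11 → 2 1 1 1 2 1 1 1 2 1 3 3
nums[mid]=3=3: mid=12
end: lo=10, hi=11; nums = 2 1 1 1 2 1 1 1 2 1 3 3

2 1 1 1 2 1 1 1 2 1 3 3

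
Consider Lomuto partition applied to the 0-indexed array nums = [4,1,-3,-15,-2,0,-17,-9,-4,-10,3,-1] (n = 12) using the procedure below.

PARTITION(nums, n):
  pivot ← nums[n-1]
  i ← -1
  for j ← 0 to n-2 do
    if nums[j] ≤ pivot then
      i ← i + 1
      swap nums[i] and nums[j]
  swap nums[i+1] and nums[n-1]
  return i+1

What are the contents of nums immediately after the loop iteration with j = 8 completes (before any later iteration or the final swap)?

pivot = nums[11] = -1; i = -1
j=0: nums[0]=4 > -1 → no swap
j=1: nums[1]=1 > -1 → no swap
j=2: nums[2]=-3 ≤ -1 → i=0, swap nums[0],nums[2] → [-3,1,4,-15,-2,0,-17,-9,-4,-10,3,-1]
j=3: nums[3]=-15 ≤ -1 → i=1, swap nums[1],nums[3] → [-3,-15,4,1,-2,0,-17,-9,-4,-10,3,-1]
j=4: nums[4]=-2 ≤ -1 → i=2, swap nums[2],nums[4] → [-3,-15,-2,1,4,0,-17,-9,-4,-10,3,-1]
j=5: nums[5]=0 > -1 → no swap
j=6: nums[6]=-17 ≤ -1 → i=3, swap nums[3],nums[6] → [-3,-15,-2,-17,4,0,1,-9,-4,-10,3,-1]
j=7: nums[7]=-9 ≤ -1 → i=4, swap nums[4],nums[7] → [-3,-15,-2,-17,-9,0,1,4,-4,-10,3,-1]
j=8: nums[8]=-4 ≤ -1 → i=5, swap nums[5],nums[8] → [-3,-15,-2,-17,-9,-4,1,4,0,-10,3,-1]
(after j=8) nums = [-3,-15,-2,-17,-9,-4,1,4,0,-10,3,-1]

[-3,-15,-2,-17,-9,-4,1,4,0,-10,3,-1]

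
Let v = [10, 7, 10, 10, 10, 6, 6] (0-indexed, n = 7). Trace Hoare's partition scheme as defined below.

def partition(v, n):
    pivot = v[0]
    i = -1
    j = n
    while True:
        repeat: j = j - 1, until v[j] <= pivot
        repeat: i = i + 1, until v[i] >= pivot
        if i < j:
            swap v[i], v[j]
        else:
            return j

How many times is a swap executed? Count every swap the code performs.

3

pivot = v[0] = 10; i = -1, j = 7
j→6 (v[6]=6≤10), i→0 (v[0]=10≥10); i<j, swap → [6, 7, 10, 10, 10, 6, 10]
j→5 (v[5]=6≤10), i→2 (v[2]=10≥10); i<j, swap → [6, 7, 6, 10, 10, 10, 10]
j→4 (v[4]=10≤10), i→3 (v[3]=10≥10); i<j, swap → [6, 7, 6, 10, 10, 10, 10]
j→3, i→4; i≥j, return j=3. v = [6, 7, 6, 10, 10, 10, 10]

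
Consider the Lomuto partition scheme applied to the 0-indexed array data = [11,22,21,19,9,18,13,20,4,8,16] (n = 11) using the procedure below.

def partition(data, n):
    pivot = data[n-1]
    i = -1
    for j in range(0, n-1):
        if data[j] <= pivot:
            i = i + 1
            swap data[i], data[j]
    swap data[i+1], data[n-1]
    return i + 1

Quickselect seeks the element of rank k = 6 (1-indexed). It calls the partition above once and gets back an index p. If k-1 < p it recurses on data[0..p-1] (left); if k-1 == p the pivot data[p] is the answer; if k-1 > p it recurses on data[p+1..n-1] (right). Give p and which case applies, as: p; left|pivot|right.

pivot = data[10] = 16; i = -1
j=0: data[0]=11 ≤ 16 → i=0, swap data[0],data[0] (no change) → [11,22,21,19,9,18,13,20,4,8,16]
j=1: data[1]=22 > 16 → no swap
j=2: data[2]=21 > 16 → no swap
j=3: data[3]=19 > 16 → no swap
j=4: data[4]=9 ≤ 16 → i=1, swap data[1],data[4] → [11,9,21,19,22,18,13,20,4,8,16]
j=5: data[5]=18 > 16 → no swap
j=6: data[6]=13 ≤ 16 → i=2, swap data[2],data[6] → [11,9,13,19,22,18,21,20,4,8,16]
j=7: data[7]=20 > 16 → no swap
j=8: data[8]=4 ≤ 16 → i=3, swap data[3],data[8] → [11,9,13,4,22,18,21,20,19,8,16]
j=9: data[9]=8 ≤ 16 → i=4, swap data[4],data[9] → [11,9,13,4,8,18,21,20,19,22,16]
final swap data[5],data[10] → [11,9,13,4,8,16,21,20,19,22,18]; return 5
p = 5; k-1 = 5 == 5 ⇒ pivot

5; pivot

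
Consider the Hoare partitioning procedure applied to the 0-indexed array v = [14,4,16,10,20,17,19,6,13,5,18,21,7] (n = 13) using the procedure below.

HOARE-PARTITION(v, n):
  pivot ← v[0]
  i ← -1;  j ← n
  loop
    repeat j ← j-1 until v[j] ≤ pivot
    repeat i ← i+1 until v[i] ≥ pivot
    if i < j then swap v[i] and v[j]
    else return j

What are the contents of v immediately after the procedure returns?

pivot=14
j stops at 12 (7), i stops at 0 (14); swap ⇒ [7,4,16,10,20,17,19,6,13,5,18,21,14]
j stops at 9 (5), i stops at 2 (16); swap ⇒ [7,4,5,10,20,17,19,6,13,16,18,21,14]
j stops at 8 (13), i stops at 4 (20); swap ⇒ [7,4,5,10,13,17,19,6,20,16,18,21,14]
j stops at 7 (6), i stops at 5 (17); swap ⇒ [7,4,5,10,13,6,19,17,20,16,18,21,14]
j stops at 5, i stops at 6; i≥j ⇒ return 5. v=[7,4,5,10,13,6,19,17,20,16,18,21,14]

[7,4,5,10,13,6,19,17,20,16,18,21,14]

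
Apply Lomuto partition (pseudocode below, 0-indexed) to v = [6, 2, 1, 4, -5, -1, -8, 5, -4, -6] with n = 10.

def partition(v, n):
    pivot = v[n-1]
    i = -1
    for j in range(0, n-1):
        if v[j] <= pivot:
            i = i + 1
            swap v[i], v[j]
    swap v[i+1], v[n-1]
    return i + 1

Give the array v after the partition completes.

[-8, -6, 1, 4, -5, -1, 6, 5, -4, 2]

pivot = v[9] = -6; i = -1
j=0: v[0]=6 > -6 → no swap
j=1: v[1]=2 > -6 → no swap
j=2: v[2]=1 > -6 → no swap
j=3: v[3]=4 > -6 → no swap
j=4: v[4]=-5 > -6 → no swap
j=5: v[5]=-1 > -6 → no swap
j=6: v[6]=-8 ≤ -6 → i=0, swap v[0],v[6] → [-8, 2, 1, 4, -5, -1, 6, 5, -4, -6]
j=7: v[7]=5 > -6 → no swap
j=8: v[8]=-4 > -6 → no swap
final swap v[1],v[9] → [-8, -6, 1, 4, -5, -1, 6, 5, -4, 2]; return 1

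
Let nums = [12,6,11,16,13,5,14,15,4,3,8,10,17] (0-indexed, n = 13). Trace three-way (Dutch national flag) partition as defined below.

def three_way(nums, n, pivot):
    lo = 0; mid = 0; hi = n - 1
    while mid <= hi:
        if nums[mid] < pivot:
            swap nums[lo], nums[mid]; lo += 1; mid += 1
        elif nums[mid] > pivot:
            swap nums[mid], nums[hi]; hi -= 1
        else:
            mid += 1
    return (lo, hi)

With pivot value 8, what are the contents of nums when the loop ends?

[6,3,4,5,8,14,15,13,16,11,10,17,12]

pivot = 8; lo=0, mid=0, hi=12
nums[mid]=12>8: swap nums[0],nums[12]; hi=11 → [17,6,11,16,13,5,14,15,4,3,8,10,12]
nums[mid]=17>8: swap nums[0],nums[11]; hi=10 → [10,6,11,16,13,5,14,15,4,3,8,17,12]
nums[mid]=10>8: swap nums[0],nums[10]; hi=9 → [8,6,11,16,13,5,14,15,4,3,10,17,12]
nums[mid]=8=8: mid=1
nums[mid]=6<8: swap nums[0],nums[1]; lo=1,mid=2 → [6,8,11,16,13,5,14,15,4,3,10,17,12]
nums[mid]=11>8: swap nums[2],nums[9]; hi=8 → [6,8,3,16,13,5,14,15,4,11,10,17,12]
nums[mid]=3<8: swap nums[1],nums[2]; lo=2,mid=3 → [6,3,8,16,13,5,14,15,4,11,10,17,12]
nums[mid]=16>8: swap nums[3],nums[8]; hi=7 → [6,3,8,4,13,5,14,15,16,11,10,17,12]
nums[mid]=4<8: swap nums[2],nums[3]; lo=3,mid=4 → [6,3,4,8,13,5,14,15,16,11,10,17,12]
nums[mid]=13>8: swap nums[4],nums[7]; hi=6 → [6,3,4,8,15,5,14,13,16,11,10,17,12]
nums[mid]=15>8: swap nums[4],nums[6]; hi=5 → [6,3,4,8,14,5,15,13,16,11,10,17,12]
nums[mid]=14>8: swap nums[4],nums[5]; hi=4 → [6,3,4,8,5,14,15,13,16,11,10,17,12]
nums[mid]=5<8: swap nums[3],nums[4]; lo=4,mid=5 → [6,3,4,5,8,14,15,13,16,11,10,17,12]
end: lo=4, hi=4; nums = [6,3,4,5,8,14,15,13,16,11,10,17,12]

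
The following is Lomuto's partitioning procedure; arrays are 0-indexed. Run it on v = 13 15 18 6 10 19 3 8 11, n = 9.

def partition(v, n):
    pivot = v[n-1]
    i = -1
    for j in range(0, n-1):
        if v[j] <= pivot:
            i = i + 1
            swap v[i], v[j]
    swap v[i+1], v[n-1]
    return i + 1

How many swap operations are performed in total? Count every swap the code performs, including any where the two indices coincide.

pivot=11, i=-1
j=0: 13>11, skip
j=1: 15>11, skip
j=2: 18>11, skip
j=3: 6≤11, i=0, swap(0,3) ⇒ 6 15 18 13 10 19 3 8 11
j=4: 10≤11, i=1, swap(1,4) ⇒ 6 10 18 13 15 19 3 8 11
j=5: 19>11, skip
j=6: 3≤11, i=2, swap(2,6) ⇒ 6 10 3 13 15 19 18 8 11
j=7: 8≤11, i=3, swap(3,7) ⇒ 6 10 3 8 15 19 18 13 11
swap(4,8) ⇒ 6 10 3 8 11 19 18 13 15; return 4

5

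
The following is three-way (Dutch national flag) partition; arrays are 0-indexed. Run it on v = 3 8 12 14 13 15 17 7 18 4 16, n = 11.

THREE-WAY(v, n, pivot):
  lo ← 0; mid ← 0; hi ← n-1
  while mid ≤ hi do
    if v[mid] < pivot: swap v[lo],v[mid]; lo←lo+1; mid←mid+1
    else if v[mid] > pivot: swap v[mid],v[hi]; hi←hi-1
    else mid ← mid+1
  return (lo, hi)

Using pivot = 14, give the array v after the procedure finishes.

3 8 12 13 4 7 14 18 17 16 15

lo=0 mid=0 hi=10
3<14: swap(0,0), lo=1 mid=1 ⇒ 3 8 12 14 13 15 17 7 18 4 16
8<14: swap(1,1), lo=2 mid=2 ⇒ 3 8 12 14 13 15 17 7 18 4 16
12<14: swap(2,2), lo=3 mid=3 ⇒ 3 8 12 14 13 15 17 7 18 4 16
14=14: mid=4
13<14: swap(3,4), lo=4 mid=5 ⇒ 3 8 12 13 14 15 17 7 18 4 16
15>14: swap(5,10), hi=9 ⇒ 3 8 12 13 14 16 17 7 18 4 15
16>14: swap(5,9), hi=8 ⇒ 3 8 12 13 14 4 17 7 18 16 15
4<14: swap(4,5), lo=5 mid=6 ⇒ 3 8 12 13 4 14 17 7 18 16 15
17>14: swap(6,8), hi=7 ⇒ 3 8 12 13 4 14 18 7 17 16 15
18>14: swap(6,7), hi=6 ⇒ 3 8 12 13 4 14 7 18 17 16 15
7<14: swap(5,6), lo=6 mid=7 ⇒ 3 8 12 13 4 7 14 18 17 16 15
done. lo=6 hi=6; v=3 8 12 13 4 7 14 18 17 16 15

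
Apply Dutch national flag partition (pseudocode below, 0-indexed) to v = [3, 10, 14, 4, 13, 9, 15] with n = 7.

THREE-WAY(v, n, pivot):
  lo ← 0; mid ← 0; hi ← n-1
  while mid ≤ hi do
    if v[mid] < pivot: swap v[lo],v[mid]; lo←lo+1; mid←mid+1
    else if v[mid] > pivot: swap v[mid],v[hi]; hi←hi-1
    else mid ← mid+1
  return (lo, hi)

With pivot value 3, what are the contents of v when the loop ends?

[3, 14, 4, 13, 9, 15, 10]

lo=0 mid=0 hi=6
3=3: mid=1
10>3: swap(1,6), hi=5 ⇒ [3, 15, 14, 4, 13, 9, 10]
15>3: swap(1,5), hi=4 ⇒ [3, 9, 14, 4, 13, 15, 10]
9>3: swap(1,4), hi=3 ⇒ [3, 13, 14, 4, 9, 15, 10]
13>3: swap(1,3), hi=2 ⇒ [3, 4, 14, 13, 9, 15, 10]
4>3: swap(1,2), hi=1 ⇒ [3, 14, 4, 13, 9, 15, 10]
14>3: swap(1,1), hi=0 ⇒ [3, 14, 4, 13, 9, 15, 10]
done. lo=0 hi=0; v=[3, 14, 4, 13, 9, 15, 10]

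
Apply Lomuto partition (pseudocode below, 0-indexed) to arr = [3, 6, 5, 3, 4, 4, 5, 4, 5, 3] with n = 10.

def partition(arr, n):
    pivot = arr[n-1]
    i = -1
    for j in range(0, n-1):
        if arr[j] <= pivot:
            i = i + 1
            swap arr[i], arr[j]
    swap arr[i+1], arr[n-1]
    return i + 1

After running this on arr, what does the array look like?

pivot=3, i=-1
j=0: 3≤3, i=0, swap(0,0) ⇒ [3, 6, 5, 3, 4, 4, 5, 4, 5, 3]
j=1: 6>3, skip
j=2: 5>3, skip
j=3: 3≤3, i=1, swap(1,3) ⇒ [3, 3, 5, 6, 4, 4, 5, 4, 5, 3]
j=4: 4>3, skip
j=5: 4>3, skip
j=6: 5>3, skip
j=7: 4>3, skip
j=8: 5>3, skip
swap(2,9) ⇒ [3, 3, 3, 6, 4, 4, 5, 4, 5, 5]; return 2

[3, 3, 3, 6, 4, 4, 5, 4, 5, 5]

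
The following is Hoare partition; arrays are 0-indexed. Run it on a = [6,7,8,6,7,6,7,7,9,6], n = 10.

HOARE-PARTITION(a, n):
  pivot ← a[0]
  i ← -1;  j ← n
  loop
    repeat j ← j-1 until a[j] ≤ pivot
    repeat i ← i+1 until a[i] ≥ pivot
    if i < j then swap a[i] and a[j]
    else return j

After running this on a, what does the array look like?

[6,6,6,8,7,7,7,7,9,6]

pivot = a[0] = 6; i = -1, j = 10
j→9 (a[9]=6≤6), i→0 (a[0]=6≥6); i<j, swap → [6,7,8,6,7,6,7,7,9,6]
j→5 (a[5]=6≤6), i→1 (a[1]=7≥6); i<j, swap → [6,6,8,6,7,7,7,7,9,6]
j→3 (a[3]=6≤6), i→2 (a[2]=8≥6); i<j, swap → [6,6,6,8,7,7,7,7,9,6]
j→2, i→3; i≥j, return j=2. a = [6,6,6,8,7,7,7,7,9,6]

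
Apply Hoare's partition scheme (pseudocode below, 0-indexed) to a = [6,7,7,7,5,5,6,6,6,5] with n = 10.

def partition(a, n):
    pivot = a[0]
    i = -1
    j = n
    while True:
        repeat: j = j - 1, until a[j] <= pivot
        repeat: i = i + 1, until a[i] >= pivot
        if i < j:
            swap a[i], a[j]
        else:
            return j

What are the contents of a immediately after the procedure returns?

pivot=6
j stops at 9 (5), i stops at 0 (6); swap ⇒ [5,7,7,7,5,5,6,6,6,6]
j stops at 8 (6), i stops at 1 (7); swap ⇒ [5,6,7,7,5,5,6,6,7,6]
j stops at 7 (6), i stops at 2 (7); swap ⇒ [5,6,6,7,5,5,6,7,7,6]
j stops at 6 (6), i stops at 3 (7); swap ⇒ [5,6,6,6,5,5,7,7,7,6]
j stops at 5, i stops at 6; i≥j ⇒ return 5. a=[5,6,6,6,5,5,7,7,7,6]

[5,6,6,6,5,5,7,7,7,6]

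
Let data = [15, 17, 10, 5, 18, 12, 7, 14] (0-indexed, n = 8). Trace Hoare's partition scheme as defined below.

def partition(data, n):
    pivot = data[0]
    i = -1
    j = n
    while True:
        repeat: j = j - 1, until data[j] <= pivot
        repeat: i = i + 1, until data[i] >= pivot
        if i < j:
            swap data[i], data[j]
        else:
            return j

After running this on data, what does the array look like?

pivot = data[0] = 15; i = -1, j = 8
j→7 (data[7]=14≤15), i→0 (data[0]=15≥15); i<j, swap → [14, 17, 10, 5, 18, 12, 7, 15]
j→6 (data[6]=7≤15), i→1 (data[1]=17≥15); i<j, swap → [14, 7, 10, 5, 18, 12, 17, 15]
j→5 (data[5]=12≤15), i→4 (data[4]=18≥15); i<j, swap → [14, 7, 10, 5, 12, 18, 17, 15]
j→4, i→5; i≥j, return j=4. data = [14, 7, 10, 5, 12, 18, 17, 15]

[14, 7, 10, 5, 12, 18, 17, 15]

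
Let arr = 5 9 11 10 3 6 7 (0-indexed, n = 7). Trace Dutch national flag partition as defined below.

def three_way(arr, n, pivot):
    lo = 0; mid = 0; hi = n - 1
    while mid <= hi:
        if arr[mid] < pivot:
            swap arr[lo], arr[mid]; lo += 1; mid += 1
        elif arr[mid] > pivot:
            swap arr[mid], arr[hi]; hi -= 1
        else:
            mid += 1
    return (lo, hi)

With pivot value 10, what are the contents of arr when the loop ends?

pivot = 10; lo=0, mid=0, hi=6
arr[mid]=5<10: swap arr[0],arr[0]; lo=1,mid=1 → 5 9 11 10 3 6 7
arr[mid]=9<10: swap arr[1],arr[1]; lo=2,mid=2 → 5 9 11 10 3 6 7
arr[mid]=11>10: swap arr[2],arr[6]; hi=5 → 5 9 7 10 3 6 11
arr[mid]=7<10: swap arr[2],arr[2]; lo=3,mid=3 → 5 9 7 10 3 6 11
arr[mid]=10=10: mid=4
arr[mid]=3<10: swap arr[3],arr[4]; lo=4,mid=5 → 5 9 7 3 10 6 11
arr[mid]=6<10: swap arr[4],arr[5]; lo=5,mid=6 → 5 9 7 3 6 10 11
end: lo=5, hi=5; arr = 5 9 7 3 6 10 11

5 9 7 3 6 10 11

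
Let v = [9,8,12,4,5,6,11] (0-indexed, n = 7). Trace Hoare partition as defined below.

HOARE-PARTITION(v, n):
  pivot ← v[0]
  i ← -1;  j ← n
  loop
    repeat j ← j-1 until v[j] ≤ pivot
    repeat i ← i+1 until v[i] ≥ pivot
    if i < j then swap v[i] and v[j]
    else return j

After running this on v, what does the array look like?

pivot = v[0] = 9; i = -1, j = 7
j→5 (v[5]=6≤9), i→0 (v[0]=9≥9); i<j, swap → [6,8,12,4,5,9,11]
j→4 (v[4]=5≤9), i→2 (v[2]=12≥9); i<j, swap → [6,8,5,4,12,9,11]
j→3, i→4; i≥j, return j=3. v = [6,8,5,4,12,9,11]

[6,8,5,4,12,9,11]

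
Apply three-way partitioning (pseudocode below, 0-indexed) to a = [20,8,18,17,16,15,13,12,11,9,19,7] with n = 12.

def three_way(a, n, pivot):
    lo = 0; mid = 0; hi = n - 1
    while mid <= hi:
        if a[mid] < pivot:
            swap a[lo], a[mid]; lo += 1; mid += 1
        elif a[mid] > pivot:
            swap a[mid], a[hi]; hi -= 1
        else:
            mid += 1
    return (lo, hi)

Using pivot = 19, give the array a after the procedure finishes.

[7,8,18,17,16,15,13,12,11,9,19,20]

pivot = 19; lo=0, mid=0, hi=11
a[mid]=20>19: swap a[0],a[11]; hi=10 → [7,8,18,17,16,15,13,12,11,9,19,20]
a[mid]=7<19: swap a[0],a[0]; lo=1,mid=1 → [7,8,18,17,16,15,13,12,11,9,19,20]
a[mid]=8<19: swap a[1],a[1]; lo=2,mid=2 → [7,8,18,17,16,15,13,12,11,9,19,20]
a[mid]=18<19: swap a[2],a[2]; lo=3,mid=3 → [7,8,18,17,16,15,13,12,11,9,19,20]
a[mid]=17<19: swap a[3],a[3]; lo=4,mid=4 → [7,8,18,17,16,15,13,12,11,9,19,20]
a[mid]=16<19: swap a[4],a[4]; lo=5,mid=5 → [7,8,18,17,16,15,13,12,11,9,19,20]
a[mid]=15<19: swap a[5],a[5]; lo=6,mid=6 → [7,8,18,17,16,15,13,12,11,9,19,20]
a[mid]=13<19: swap a[6],a[6]; lo=7,mid=7 → [7,8,18,17,16,15,13,12,11,9,19,20]
a[mid]=12<19: swap a[7],a[7]; lo=8,mid=8 → [7,8,18,17,16,15,13,12,11,9,19,20]
a[mid]=11<19: swap a[8],a[8]; lo=9,mid=9 → [7,8,18,17,16,15,13,12,11,9,19,20]
a[mid]=9<19: swap a[9],a[9]; lo=10,mid=10 → [7,8,18,17,16,15,13,12,11,9,19,20]
a[mid]=19=19: mid=11
end: lo=10, hi=10; a = [7,8,18,17,16,15,13,12,11,9,19,20]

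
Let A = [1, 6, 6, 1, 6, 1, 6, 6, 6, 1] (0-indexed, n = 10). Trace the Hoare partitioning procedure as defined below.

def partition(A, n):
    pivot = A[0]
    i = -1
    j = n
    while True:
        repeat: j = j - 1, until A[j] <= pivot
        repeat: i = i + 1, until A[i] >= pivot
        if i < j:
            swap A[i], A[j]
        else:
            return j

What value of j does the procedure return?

2

pivot = A[0] = 1; i = -1, j = 10
j→9 (A[9]=1≤1), i→0 (A[0]=1≥1); i<j, swap → [1, 6, 6, 1, 6, 1, 6, 6, 6, 1]
j→5 (A[5]=1≤1), i→1 (A[1]=6≥1); i<j, swap → [1, 1, 6, 1, 6, 6, 6, 6, 6, 1]
j→3 (A[3]=1≤1), i→2 (A[2]=6≥1); i<j, swap → [1, 1, 1, 6, 6, 6, 6, 6, 6, 1]
j→2, i→3; i≥j, return j=2. A = [1, 1, 1, 6, 6, 6, 6, 6, 6, 1]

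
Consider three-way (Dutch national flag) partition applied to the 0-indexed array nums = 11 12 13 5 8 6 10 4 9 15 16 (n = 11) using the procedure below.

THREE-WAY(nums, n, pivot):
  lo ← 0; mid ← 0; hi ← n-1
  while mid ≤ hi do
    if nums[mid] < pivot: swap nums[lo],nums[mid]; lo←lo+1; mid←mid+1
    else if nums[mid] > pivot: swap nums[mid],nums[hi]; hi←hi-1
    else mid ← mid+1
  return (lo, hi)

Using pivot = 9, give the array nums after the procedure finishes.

pivot = 9; lo=0, mid=0, hi=10
nums[mid]=11>9: swap nums[0],nums[10]; hi=9 → 16 12 13 5 8 6 10 4 9 15 11
nums[mid]=16>9: swap nums[0],nums[9]; hi=8 → 15 12 13 5 8 6 10 4 9 16 11
nums[mid]=15>9: swap nums[0],nums[8]; hi=7 → 9 12 13 5 8 6 10 4 15 16 11
nums[mid]=9=9: mid=1
nums[mid]=12>9: swap nums[1],nums[7]; hi=6 → 9 4 13 5 8 6 10 12 15 16 11
nums[mid]=4<9: swap nums[0],nums[1]; lo=1,mid=2 → 4 9 13 5 8 6 10 12 15 16 11
nums[mid]=13>9: swap nums[2],nums[6]; hi=5 → 4 9 10 5 8 6 13 12 15 16 11
nums[mid]=10>9: swap nums[2],nums[5]; hi=4 → 4 9 6 5 8 10 13 12 15 16 11
nums[mid]=6<9: swap nums[1],nums[2]; lo=2,mid=3 → 4 6 9 5 8 10 13 12 15 16 11
nums[mid]=5<9: swap nums[2],nums[3]; lo=3,mid=4 → 4 6 5 9 8 10 13 12 15 16 11
nums[mid]=8<9: swap nums[3],nums[4]; lo=4,mid=5 → 4 6 5 8 9 10 13 12 15 16 11
end: lo=4, hi=4; nums = 4 6 5 8 9 10 13 12 15 16 11

4 6 5 8 9 10 13 12 15 16 11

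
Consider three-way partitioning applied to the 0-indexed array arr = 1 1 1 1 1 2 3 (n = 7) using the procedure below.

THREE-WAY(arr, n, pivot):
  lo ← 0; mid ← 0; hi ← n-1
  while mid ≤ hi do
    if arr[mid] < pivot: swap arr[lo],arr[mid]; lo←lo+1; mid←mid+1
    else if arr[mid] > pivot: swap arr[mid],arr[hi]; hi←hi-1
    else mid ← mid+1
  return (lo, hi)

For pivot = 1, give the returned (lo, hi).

lo=0 mid=0 hi=6
1=1: mid=1
1=1: mid=2
1=1: mid=3
1=1: mid=4
1=1: mid=5
2>1: swap(5,6), hi=5 ⇒ 1 1 1 1 1 3 2
3>1: swap(5,5), hi=4 ⇒ 1 1 1 1 1 3 2
done. lo=0 hi=4; arr=1 1 1 1 1 3 2

(0, 4)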